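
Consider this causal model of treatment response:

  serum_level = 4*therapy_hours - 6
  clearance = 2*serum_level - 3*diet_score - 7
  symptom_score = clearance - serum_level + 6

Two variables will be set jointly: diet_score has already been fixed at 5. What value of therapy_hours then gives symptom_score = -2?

therapy_hours = 5

With diet_score held at 5:
Substituting into the clearance equation gives clearance = 8*therapy_hours - 34.
Substituting into the symptom_score equation gives symptom_score = 4*therapy_hours - 22.
Solve 4*therapy_hours - 22 = -2: therapy_hours = (-2 + 22) / 4 = 5.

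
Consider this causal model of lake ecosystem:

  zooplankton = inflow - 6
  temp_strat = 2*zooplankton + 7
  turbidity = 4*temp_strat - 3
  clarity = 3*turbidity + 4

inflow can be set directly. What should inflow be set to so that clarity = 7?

inflow = 3

Substituting into the temp_strat equation gives temp_strat = 2*inflow - 5.
Substituting into the turbidity equation gives turbidity = 8*inflow - 23.
Substituting into the clarity equation gives clarity = 24*inflow - 65.
Solve 24*inflow - 65 = 7: inflow = (7 + 65) / 24 = 3.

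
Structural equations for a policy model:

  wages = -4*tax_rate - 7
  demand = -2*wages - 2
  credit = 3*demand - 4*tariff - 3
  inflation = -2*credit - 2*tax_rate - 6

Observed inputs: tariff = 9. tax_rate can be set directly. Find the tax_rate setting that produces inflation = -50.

tax_rate = 1

Substituting into the demand equation gives demand = 8*tax_rate + 12.
Substituting into the credit equation gives credit = 24*tax_rate - 3.
This gives inflation = -50*tax_rate.
Solve -50*tax_rate = -50: tax_rate = -50 / -50 = 1.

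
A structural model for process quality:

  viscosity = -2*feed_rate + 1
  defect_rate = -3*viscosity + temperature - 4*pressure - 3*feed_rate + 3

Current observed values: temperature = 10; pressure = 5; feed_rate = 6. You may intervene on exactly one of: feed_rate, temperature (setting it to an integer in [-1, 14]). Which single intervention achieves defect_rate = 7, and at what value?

set temperature = 9

Intervening on feed_rate: defect_rate = 3*feed_rate - 10. Reaching 7 requires feed_rate = 17/3, not an integer.
Intervening on temperature: with other inputs at their observed values, defect_rate = temperature - 2. Solving for 7 gives temperature = 9, within [-1, 14].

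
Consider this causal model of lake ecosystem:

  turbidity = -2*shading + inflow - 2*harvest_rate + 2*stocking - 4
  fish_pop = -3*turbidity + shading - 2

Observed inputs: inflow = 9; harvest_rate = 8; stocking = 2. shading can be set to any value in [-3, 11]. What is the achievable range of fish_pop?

-2 to 96

Substituting into the turbidity equation gives turbidity = -2*shading - 7.
This gives fish_pop = 7*shading + 19.
Linear in shading, so extremes are at the endpoints: shading = -3 gives fish_pop = -2; shading = 11 gives fish_pop = 96.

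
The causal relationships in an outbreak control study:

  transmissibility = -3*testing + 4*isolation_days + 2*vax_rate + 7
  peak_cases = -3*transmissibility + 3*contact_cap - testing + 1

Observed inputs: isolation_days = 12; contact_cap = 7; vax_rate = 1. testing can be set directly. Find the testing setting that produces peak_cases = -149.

Substituting into the transmissibility equation gives transmissibility = -3*testing + 57.
Substituting into the peak_cases equation gives peak_cases = 8*testing - 149.
Solve 8*testing - 149 = -149: testing = (-149 + 149) / 8 = 0.

testing = 0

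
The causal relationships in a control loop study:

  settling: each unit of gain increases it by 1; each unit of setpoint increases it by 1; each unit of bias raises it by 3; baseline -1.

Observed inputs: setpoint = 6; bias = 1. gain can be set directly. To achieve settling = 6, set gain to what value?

Substituting into the settling equation gives settling = gain + 8.
Solve gain + 8 = 6: gain = (6 - 8) / 1 = -2.

gain = -2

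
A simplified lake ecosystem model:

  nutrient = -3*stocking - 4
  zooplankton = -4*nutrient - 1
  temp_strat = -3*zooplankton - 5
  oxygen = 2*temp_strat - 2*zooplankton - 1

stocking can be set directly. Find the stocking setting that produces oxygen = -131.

Substituting into the zooplankton equation gives zooplankton = 12*stocking + 15.
Substituting into the temp_strat equation gives temp_strat = -36*stocking - 50.
Substituting into the oxygen equation gives oxygen = -96*stocking - 131.
Solve -96*stocking - 131 = -131: stocking = (-131 + 131) / -96 = 0.

stocking = 0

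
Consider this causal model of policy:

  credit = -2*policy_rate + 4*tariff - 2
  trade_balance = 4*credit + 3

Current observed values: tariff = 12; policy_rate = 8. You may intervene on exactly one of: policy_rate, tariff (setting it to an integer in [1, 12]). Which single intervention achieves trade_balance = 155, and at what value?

set policy_rate = 4

Intervening on policy_rate: with other inputs at their observed values, trade_balance = -8*policy_rate + 187. Solving for 155 gives policy_rate = 4, within [1, 12].
Intervening on tariff: trade_balance = 16*tariff - 69. Reaching 155 requires tariff = 14, outside [1, 12].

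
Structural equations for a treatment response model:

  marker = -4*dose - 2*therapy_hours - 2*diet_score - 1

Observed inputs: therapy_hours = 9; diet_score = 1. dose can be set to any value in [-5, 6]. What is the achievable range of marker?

-45 to -1

Substituting into the marker equation gives marker = -4*dose - 21.
Linear in dose, so extremes are at the endpoints: dose = -5 gives marker = -1; dose = 6 gives marker = -45.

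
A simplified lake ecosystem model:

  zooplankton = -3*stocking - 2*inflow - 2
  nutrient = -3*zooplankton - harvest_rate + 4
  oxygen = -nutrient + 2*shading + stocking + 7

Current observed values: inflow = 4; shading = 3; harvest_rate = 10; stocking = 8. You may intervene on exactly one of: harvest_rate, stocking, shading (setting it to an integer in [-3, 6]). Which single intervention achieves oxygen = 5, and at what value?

Intervening on harvest_rate: oxygen = harvest_rate - 85. Reaching 5 requires harvest_rate = 90, outside [-3, 6].
Intervening on stocking: with other inputs at their observed values, oxygen = -8*stocking - 11. Solving for 5 gives stocking = -2, within [-3, 6].
Intervening on shading: oxygen = 2*shading - 81. Reaching 5 requires shading = 43, outside [-3, 6].

set stocking = -2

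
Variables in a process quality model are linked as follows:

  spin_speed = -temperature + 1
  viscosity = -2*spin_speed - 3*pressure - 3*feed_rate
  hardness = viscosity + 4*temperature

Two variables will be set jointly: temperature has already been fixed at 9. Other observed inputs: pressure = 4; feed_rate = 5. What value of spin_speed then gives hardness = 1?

With temperature held at 9:
Intervening on spin_speed fixes its value directly, overriding its dependence on temperature.
Substituting into the viscosity equation gives viscosity = -2*spin_speed - 27.
Substituting into the hardness equation gives hardness = -2*spin_speed + 9.
Solve -2*spin_speed + 9 = 1: spin_speed = (1 - 9) / -2 = 4.

spin_speed = 4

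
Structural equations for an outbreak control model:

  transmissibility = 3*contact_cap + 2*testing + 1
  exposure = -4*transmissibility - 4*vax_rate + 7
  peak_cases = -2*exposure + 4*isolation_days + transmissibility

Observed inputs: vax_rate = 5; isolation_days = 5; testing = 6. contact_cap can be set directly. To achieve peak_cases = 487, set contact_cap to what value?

Substituting into the transmissibility equation gives transmissibility = 3*contact_cap + 13.
Substituting into the exposure equation gives exposure = -12*contact_cap - 65.
Substituting into the peak_cases equation gives peak_cases = 27*contact_cap + 163.
Solve 27*contact_cap + 163 = 487: contact_cap = (487 - 163) / 27 = 12.

contact_cap = 12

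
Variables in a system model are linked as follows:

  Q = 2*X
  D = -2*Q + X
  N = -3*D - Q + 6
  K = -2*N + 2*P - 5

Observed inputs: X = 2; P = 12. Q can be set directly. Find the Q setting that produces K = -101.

Intervening on Q fixes its value directly, overriding its dependence on X.
Substituting into the D equation gives D = -2*Q + 2.
N becomes 5*Q.
So K = -10*Q + 19.
Solve -10*Q + 19 = -101: Q = (-101 - 19) / -10 = 12.

Q = 12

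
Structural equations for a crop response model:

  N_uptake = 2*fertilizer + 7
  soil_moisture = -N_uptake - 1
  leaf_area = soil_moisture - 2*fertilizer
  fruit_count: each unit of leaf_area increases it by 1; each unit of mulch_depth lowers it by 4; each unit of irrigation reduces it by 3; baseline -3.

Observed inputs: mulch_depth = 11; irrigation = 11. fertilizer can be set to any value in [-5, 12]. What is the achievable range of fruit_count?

-136 to -68

Substituting into the soil_moisture equation gives soil_moisture = -2*fertilizer - 8.
Substituting into the leaf_area equation gives leaf_area = -4*fertilizer - 8.
So fruit_count = -4*fertilizer - 88.
Linear in fertilizer, so extremes are at the endpoints: fertilizer = -5 gives fruit_count = -68; fertilizer = 12 gives fruit_count = -136.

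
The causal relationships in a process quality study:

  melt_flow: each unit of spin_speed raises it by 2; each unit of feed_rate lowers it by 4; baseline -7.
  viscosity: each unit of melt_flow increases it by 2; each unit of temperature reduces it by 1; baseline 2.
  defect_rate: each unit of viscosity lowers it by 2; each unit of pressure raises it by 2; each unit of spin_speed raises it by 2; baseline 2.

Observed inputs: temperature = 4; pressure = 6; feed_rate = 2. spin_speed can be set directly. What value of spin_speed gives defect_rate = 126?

Substituting into the melt_flow equation gives melt_flow = 2*spin_speed - 15.
Substituting into the viscosity equation gives viscosity = 4*spin_speed - 32.
This gives defect_rate = -6*spin_speed + 78.
Solve -6*spin_speed + 78 = 126: spin_speed = (126 - 78) / -6 = -8.

spin_speed = -8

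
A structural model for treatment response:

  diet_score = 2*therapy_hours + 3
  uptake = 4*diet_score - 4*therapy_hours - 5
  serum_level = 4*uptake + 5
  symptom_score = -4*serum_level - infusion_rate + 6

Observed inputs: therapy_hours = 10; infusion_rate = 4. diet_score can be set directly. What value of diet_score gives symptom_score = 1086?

Intervening on diet_score fixes its value directly, overriding its dependence on therapy_hours.
Substituting into the uptake equation gives uptake = 4*diet_score - 45.
So serum_level = 16*diet_score - 175.
So symptom_score = -64*diet_score + 702.
Solve -64*diet_score + 702 = 1086: diet_score = (1086 - 702) / -64 = -6.

diet_score = -6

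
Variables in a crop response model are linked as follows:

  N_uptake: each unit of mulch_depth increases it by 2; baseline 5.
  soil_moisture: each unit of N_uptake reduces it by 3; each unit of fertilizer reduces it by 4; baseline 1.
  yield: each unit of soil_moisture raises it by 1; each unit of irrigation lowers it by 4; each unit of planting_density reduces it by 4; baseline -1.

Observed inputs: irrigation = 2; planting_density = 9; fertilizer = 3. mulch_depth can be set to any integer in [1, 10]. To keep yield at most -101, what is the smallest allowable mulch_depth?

Substituting into the soil_moisture equation gives soil_moisture = -6*mulch_depth - 26.
So yield = -6*mulch_depth - 71.
Require -6*mulch_depth - 71 ≤ -101, so mulch_depth ≥ 5.
The smallest integer in [1, 10] satisfying this is 5.

mulch_depth = 5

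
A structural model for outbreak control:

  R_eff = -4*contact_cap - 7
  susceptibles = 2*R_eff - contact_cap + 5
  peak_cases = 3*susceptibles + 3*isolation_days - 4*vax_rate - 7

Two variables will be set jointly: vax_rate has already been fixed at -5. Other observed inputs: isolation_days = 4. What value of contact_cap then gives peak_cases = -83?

With vax_rate held at -5:
Substituting into the susceptibles equation gives susceptibles = -9*contact_cap - 9.
peak_cases becomes -27*contact_cap - 2.
Solve -27*contact_cap - 2 = -83: contact_cap = (-83 + 2) / -27 = 3.

contact_cap = 3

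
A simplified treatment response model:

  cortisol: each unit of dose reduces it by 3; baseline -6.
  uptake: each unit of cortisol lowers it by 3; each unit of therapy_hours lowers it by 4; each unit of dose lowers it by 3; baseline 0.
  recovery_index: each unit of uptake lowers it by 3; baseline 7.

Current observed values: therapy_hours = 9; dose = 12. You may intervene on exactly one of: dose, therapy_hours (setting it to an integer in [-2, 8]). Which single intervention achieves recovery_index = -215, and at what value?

Intervening on dose: recovery_index = -18*dose + 61. Reaching -215 requires dose = 46/3, not an integer.
Intervening on therapy_hours: with other inputs at their observed values, recovery_index = 12*therapy_hours - 263. Solving for -215 gives therapy_hours = 4, within [-2, 8].

set therapy_hours = 4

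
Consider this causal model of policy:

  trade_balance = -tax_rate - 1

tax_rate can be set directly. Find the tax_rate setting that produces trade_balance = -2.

tax_rate = 1

Solve -tax_rate - 1 = -2: tax_rate = (-2 + 1) / -1 = 1.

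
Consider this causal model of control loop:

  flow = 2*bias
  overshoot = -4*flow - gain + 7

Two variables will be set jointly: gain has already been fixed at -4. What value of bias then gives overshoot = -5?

bias = 2

With gain held at -4:
Substituting into the overshoot equation gives overshoot = -8*bias + 11.
Solve -8*bias + 11 = -5: bias = (-5 - 11) / -8 = 2.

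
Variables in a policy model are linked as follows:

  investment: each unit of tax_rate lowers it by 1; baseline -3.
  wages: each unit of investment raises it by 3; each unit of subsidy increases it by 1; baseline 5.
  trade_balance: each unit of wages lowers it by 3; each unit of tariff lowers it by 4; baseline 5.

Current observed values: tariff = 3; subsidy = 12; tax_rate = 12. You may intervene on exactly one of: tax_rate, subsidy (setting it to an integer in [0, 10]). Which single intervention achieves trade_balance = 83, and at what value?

Intervening on tax_rate: trade_balance = 9*tax_rate - 31. Reaching 83 requires tax_rate = 38/3, not an integer.
Intervening on subsidy: with other inputs at their observed values, trade_balance = -3*subsidy + 113. Solving for 83 gives subsidy = 10, within [0, 10].

set subsidy = 10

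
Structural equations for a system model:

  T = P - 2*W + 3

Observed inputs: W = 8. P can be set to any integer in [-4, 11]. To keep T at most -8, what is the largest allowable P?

P = 5

Substituting into the T equation gives T = P - 13.
Require P - 13 ≤ -8, so P ≤ 5.
The largest integer in [-4, 11] satisfying this is 5.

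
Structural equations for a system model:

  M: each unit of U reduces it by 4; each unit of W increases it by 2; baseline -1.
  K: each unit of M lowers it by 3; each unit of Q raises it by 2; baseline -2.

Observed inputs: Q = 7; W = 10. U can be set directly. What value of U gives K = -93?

Substituting into the M equation gives M = -4*U + 19.
K becomes 12*U - 45.
Solve 12*U - 45 = -93: U = (-93 + 45) / 12 = -4.

U = -4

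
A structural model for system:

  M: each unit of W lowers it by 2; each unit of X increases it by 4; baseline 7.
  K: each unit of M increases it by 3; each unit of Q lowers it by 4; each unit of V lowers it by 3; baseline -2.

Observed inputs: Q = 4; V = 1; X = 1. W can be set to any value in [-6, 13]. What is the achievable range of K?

Substituting into the M equation gives M = -2*W + 11.
So K = -6*W + 12.
Linear in W, so extremes are at the endpoints: W = -6 gives K = 48; W = 13 gives K = -66.

-66 to 48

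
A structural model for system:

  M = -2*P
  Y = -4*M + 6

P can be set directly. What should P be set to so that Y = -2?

P = -1

Substituting into the Y equation gives Y = 8*P + 6.
Solve 8*P + 6 = -2: P = (-2 - 6) / 8 = -1.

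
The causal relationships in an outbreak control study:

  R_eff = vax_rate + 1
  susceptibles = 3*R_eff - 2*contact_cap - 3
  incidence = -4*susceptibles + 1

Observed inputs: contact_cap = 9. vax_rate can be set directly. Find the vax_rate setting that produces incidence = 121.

vax_rate = -4

Substituting into the susceptibles equation gives susceptibles = 3*vax_rate - 18.
Substituting into the incidence equation gives incidence = -12*vax_rate + 73.
Solve -12*vax_rate + 73 = 121: vax_rate = (121 - 73) / -12 = -4.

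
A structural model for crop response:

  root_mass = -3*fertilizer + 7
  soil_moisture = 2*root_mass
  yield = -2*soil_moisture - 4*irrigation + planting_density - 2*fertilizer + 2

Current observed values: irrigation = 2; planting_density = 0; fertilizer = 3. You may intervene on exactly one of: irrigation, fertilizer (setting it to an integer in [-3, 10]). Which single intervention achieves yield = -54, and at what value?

set fertilizer = -2

Intervening on irrigation: yield = -4*irrigation + 4. Reaching -54 requires irrigation = 29/2, not an integer.
Intervening on fertilizer: with other inputs at their observed values, yield = 10*fertilizer - 34. Solving for -54 gives fertilizer = -2, within [-3, 10].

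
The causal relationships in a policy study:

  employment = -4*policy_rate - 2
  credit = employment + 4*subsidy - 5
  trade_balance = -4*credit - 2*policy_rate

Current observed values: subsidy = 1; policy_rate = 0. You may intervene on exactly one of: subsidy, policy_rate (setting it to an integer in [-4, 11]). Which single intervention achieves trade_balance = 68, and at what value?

Intervening on subsidy: trade_balance = -16*subsidy + 28. Reaching 68 requires subsidy = -5/2, not an integer.
Intervening on policy_rate: with other inputs at their observed values, trade_balance = 14*policy_rate + 12. Solving for 68 gives policy_rate = 4, within [-4, 11].

set policy_rate = 4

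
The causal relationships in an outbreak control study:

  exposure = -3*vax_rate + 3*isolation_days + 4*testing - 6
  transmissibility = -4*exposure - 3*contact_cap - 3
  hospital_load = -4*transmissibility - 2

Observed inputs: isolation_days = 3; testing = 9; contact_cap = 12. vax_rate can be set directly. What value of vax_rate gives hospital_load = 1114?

vax_rate = -7

Substituting into the exposure equation gives exposure = -3*vax_rate + 39.
transmissibility becomes 12*vax_rate - 195.
hospital_load becomes -48*vax_rate + 778.
Solve -48*vax_rate + 778 = 1114: vax_rate = (1114 - 778) / -48 = -7.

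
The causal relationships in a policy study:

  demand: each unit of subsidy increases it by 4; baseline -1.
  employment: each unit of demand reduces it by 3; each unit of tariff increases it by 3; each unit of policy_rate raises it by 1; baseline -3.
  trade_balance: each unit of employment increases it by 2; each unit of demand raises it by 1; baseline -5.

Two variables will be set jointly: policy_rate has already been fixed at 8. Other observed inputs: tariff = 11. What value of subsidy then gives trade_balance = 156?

With policy_rate held at 8:
Substituting into the employment equation gives employment = -12*subsidy + 41.
Substituting into the trade_balance equation gives trade_balance = -20*subsidy + 76.
Solve -20*subsidy + 76 = 156: subsidy = (156 - 76) / -20 = -4.

subsidy = -4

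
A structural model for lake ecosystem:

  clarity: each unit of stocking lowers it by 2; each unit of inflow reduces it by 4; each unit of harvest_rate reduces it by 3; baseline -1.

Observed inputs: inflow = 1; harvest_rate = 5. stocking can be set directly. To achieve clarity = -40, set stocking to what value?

Substituting into the clarity equation gives clarity = -2*stocking - 20.
Solve -2*stocking - 20 = -40: stocking = (-40 + 20) / -2 = 10.

stocking = 10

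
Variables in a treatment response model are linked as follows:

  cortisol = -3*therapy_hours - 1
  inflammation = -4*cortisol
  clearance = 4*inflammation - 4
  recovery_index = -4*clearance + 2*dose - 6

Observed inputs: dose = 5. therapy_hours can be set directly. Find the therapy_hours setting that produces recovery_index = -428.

Substituting into the inflammation equation gives inflammation = 12*therapy_hours + 4.
clearance becomes 48*therapy_hours + 12.
recovery_index becomes -192*therapy_hours - 44.
Solve -192*therapy_hours - 44 = -428: therapy_hours = (-428 + 44) / -192 = 2.

therapy_hours = 2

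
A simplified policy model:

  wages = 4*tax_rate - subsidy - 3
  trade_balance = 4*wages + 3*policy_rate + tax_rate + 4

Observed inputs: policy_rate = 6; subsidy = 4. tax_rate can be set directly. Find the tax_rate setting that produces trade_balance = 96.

Substituting into the wages equation gives wages = 4*tax_rate - 7.
trade_balance becomes 17*tax_rate - 6.
Solve 17*tax_rate - 6 = 96: tax_rate = (96 + 6) / 17 = 6.

tax_rate = 6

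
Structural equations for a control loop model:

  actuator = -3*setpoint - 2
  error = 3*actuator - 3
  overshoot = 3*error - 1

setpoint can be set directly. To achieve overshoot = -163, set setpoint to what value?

Substituting into the error equation gives error = -9*setpoint - 9.
So overshoot = -27*setpoint - 28.
Solve -27*setpoint - 28 = -163: setpoint = (-163 + 28) / -27 = 5.

setpoint = 5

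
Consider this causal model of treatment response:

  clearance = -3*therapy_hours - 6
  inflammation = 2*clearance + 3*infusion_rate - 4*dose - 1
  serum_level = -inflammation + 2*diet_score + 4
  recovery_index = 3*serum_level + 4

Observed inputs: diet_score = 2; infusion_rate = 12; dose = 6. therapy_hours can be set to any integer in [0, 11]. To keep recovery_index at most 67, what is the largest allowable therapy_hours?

Substituting into the inflammation equation gives inflammation = -6*therapy_hours - 1.
Substituting into the serum_level equation gives serum_level = 6*therapy_hours + 9.
Substituting into the recovery_index equation gives recovery_index = 18*therapy_hours + 31.
Require 18*therapy_hours + 31 ≤ 67, so therapy_hours ≤ 2.
The largest integer in [0, 11] satisfying this is 2.

therapy_hours = 2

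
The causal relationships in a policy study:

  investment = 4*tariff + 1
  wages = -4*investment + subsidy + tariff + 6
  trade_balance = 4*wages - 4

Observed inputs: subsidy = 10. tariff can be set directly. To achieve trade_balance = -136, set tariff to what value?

Substituting into the wages equation gives wages = -15*tariff + 12.
So trade_balance = -60*tariff + 44.
Solve -60*tariff + 44 = -136: tariff = (-136 - 44) / -60 = 3.

tariff = 3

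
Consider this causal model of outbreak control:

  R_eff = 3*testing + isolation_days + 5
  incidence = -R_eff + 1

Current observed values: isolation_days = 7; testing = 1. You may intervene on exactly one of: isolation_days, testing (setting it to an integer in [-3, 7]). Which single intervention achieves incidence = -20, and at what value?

set testing = 3

Intervening on isolation_days: incidence = -isolation_days - 7. Reaching -20 requires isolation_days = 13, outside [-3, 7].
Intervening on testing: with other inputs at their observed values, incidence = -3*testing - 11. Solving for -20 gives testing = 3, within [-3, 7].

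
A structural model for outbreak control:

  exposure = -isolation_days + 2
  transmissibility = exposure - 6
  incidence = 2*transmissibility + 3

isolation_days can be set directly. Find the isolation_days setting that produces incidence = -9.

isolation_days = 2

Substituting into the transmissibility equation gives transmissibility = -isolation_days - 4.
So incidence = -2*isolation_days - 5.
Solve -2*isolation_days - 5 = -9: isolation_days = (-9 + 5) / -2 = 2.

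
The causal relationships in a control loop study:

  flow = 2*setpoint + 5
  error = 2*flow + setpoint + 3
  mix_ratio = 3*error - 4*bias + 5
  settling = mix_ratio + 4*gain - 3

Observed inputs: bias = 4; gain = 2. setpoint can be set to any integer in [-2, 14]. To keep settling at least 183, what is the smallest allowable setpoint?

setpoint = 10

Substituting into the error equation gives error = 5*setpoint + 13.
Substituting into the mix_ratio equation gives mix_ratio = 15*setpoint + 28.
Substituting into the settling equation gives settling = 15*setpoint + 33.
Require 15*setpoint + 33 ≥ 183, so setpoint ≥ 10.
The smallest integer in [-2, 14] satisfying this is 10.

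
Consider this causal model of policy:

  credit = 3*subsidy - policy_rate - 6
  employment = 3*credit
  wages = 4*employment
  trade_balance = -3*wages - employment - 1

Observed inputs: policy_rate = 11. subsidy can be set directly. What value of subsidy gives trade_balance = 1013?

Substituting into the credit equation gives credit = 3*subsidy - 17.
This gives employment = 9*subsidy - 51.
This gives wages = 36*subsidy - 204.
Substituting into the trade_balance equation gives trade_balance = -117*subsidy + 662.
Solve -117*subsidy + 662 = 1013: subsidy = (1013 - 662) / -117 = -3.

subsidy = -3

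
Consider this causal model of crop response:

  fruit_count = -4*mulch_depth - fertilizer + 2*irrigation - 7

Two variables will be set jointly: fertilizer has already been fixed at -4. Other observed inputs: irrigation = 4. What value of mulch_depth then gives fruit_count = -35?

mulch_depth = 10

With fertilizer held at -4:
Substituting into the fruit_count equation gives fruit_count = -4*mulch_depth + 5.
Solve -4*mulch_depth + 5 = -35: mulch_depth = (-35 - 5) / -4 = 10.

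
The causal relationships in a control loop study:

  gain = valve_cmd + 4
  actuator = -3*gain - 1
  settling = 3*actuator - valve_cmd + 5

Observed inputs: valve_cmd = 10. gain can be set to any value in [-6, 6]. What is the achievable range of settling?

-62 to 46

Intervening on gain fixes its value directly, overriding its dependence on valve_cmd.
Substituting into the settling equation gives settling = -9*gain - 8.
Linear in gain, so extremes are at the endpoints: gain = -6 gives settling = 46; gain = 6 gives settling = -62.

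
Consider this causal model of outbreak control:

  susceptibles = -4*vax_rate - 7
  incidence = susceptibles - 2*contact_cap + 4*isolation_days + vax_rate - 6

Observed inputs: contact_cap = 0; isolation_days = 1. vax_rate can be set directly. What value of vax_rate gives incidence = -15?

Substituting into the incidence equation gives incidence = -3*vax_rate - 9.
Solve -3*vax_rate - 9 = -15: vax_rate = (-15 + 9) / -3 = 2.

vax_rate = 2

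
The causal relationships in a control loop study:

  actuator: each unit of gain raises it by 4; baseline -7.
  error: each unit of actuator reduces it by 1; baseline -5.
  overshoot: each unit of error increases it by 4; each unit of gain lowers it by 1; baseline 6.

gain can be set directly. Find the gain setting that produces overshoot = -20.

Substituting into the error equation gives error = -4*gain + 2.
So overshoot = -17*gain + 14.
Solve -17*gain + 14 = -20: gain = (-20 - 14) / -17 = 2.

gain = 2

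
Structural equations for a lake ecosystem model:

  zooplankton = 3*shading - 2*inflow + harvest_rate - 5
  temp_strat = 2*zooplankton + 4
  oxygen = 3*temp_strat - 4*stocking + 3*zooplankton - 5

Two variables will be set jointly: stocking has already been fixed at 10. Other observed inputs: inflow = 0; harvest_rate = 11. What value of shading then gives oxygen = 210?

With stocking held at 10:
Substituting into the zooplankton equation gives zooplankton = 3*shading + 6.
Substituting into the temp_strat equation gives temp_strat = 6*shading + 16.
oxygen becomes 27*shading + 21.
Solve 27*shading + 21 = 210: shading = (210 - 21) / 27 = 7.

shading = 7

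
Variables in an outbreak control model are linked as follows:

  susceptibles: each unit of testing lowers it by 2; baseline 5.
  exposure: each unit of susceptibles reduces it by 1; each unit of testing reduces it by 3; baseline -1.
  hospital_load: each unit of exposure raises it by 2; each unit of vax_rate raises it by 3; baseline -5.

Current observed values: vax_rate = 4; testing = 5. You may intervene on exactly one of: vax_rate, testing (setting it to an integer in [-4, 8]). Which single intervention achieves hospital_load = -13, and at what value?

Intervening on vax_rate: hospital_load = 3*vax_rate - 27. Reaching -13 requires vax_rate = 14/3, not an integer.
Intervening on testing: with other inputs at their observed values, hospital_load = -2*testing - 5. Solving for -13 gives testing = 4, within [-4, 8].

set testing = 4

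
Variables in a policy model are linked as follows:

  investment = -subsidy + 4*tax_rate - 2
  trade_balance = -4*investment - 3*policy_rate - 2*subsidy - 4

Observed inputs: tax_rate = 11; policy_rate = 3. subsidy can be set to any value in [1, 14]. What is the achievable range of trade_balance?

-179 to -153

Substituting into the investment equation gives investment = -subsidy + 42.
trade_balance becomes 2*subsidy - 181.
Linear in subsidy, so extremes are at the endpoints: subsidy = 1 gives trade_balance = -179; subsidy = 14 gives trade_balance = -153.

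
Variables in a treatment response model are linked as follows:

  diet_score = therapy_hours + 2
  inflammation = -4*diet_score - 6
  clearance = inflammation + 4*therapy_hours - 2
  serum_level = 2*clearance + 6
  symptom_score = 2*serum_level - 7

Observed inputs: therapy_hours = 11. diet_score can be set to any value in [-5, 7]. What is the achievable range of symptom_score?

Intervening on diet_score fixes its value directly, overriding its dependence on therapy_hours.
Substituting into the clearance equation gives clearance = -4*diet_score + 36.
This gives serum_level = -8*diet_score + 78.
Substituting into the symptom_score equation gives symptom_score = -16*diet_score + 149.
Linear in diet_score, so extremes are at the endpoints: diet_score = -5 gives symptom_score = 229; diet_score = 7 gives symptom_score = 37.

37 to 229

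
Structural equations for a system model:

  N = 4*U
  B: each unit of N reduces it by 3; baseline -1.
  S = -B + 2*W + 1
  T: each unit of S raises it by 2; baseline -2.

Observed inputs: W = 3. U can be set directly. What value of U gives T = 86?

Substituting into the B equation gives B = -12*U - 1.
Substituting into the S equation gives S = 12*U + 8.
So T = 24*U + 14.
Solve 24*U + 14 = 86: U = (86 - 14) / 24 = 3.

U = 3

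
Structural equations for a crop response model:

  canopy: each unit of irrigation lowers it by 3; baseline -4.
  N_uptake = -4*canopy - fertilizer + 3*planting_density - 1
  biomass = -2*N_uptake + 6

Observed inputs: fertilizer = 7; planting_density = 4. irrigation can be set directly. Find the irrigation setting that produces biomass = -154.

irrigation = 5

Substituting into the N_uptake equation gives N_uptake = 12*irrigation + 20.
Substituting into the biomass equation gives biomass = -24*irrigation - 34.
Solve -24*irrigation - 34 = -154: irrigation = (-154 + 34) / -24 = 5.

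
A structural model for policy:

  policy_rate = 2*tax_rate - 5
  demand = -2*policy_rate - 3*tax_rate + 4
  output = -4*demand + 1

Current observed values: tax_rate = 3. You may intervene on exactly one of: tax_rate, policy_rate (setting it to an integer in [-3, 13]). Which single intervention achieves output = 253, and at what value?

set tax_rate = 11

Intervening on tax_rate: with other inputs at their observed values, output = 28*tax_rate - 55. Solving for 253 gives tax_rate = 11, within [-3, 13].
Intervening on policy_rate: output = 8*policy_rate + 21. Reaching 253 requires policy_rate = 29, outside [-3, 13].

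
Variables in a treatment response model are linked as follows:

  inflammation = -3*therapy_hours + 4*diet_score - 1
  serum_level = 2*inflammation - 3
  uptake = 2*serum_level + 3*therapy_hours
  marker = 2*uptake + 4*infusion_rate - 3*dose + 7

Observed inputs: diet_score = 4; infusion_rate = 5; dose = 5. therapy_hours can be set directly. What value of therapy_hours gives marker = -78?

Substituting into the inflammation equation gives inflammation = -3*therapy_hours + 15.
So serum_level = -6*therapy_hours + 27.
Substituting into the uptake equation gives uptake = -9*therapy_hours + 54.
marker becomes -18*therapy_hours + 120.
Solve -18*therapy_hours + 120 = -78: therapy_hours = (-78 - 120) / -18 = 11.

therapy_hours = 11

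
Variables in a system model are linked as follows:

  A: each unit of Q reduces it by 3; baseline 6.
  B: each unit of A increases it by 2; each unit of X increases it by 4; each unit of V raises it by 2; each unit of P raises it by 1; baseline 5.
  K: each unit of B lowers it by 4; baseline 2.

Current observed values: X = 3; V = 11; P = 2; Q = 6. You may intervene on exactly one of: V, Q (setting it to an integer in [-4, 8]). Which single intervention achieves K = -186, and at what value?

set Q = 1

Intervening on V: K = -8*V + 22. Reaching -186 requires V = 26, outside [-4, 8].
Intervening on Q: with other inputs at their observed values, K = 24*Q - 210. Solving for -186 gives Q = 1, within [-4, 8].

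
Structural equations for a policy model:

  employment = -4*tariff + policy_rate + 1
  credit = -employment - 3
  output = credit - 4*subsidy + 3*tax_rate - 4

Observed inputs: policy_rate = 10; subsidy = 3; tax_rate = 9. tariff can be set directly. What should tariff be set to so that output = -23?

tariff = -5

Substituting into the employment equation gives employment = -4*tariff + 11.
Substituting into the credit equation gives credit = 4*tariff - 14.
This gives output = 4*tariff - 3.
Solve 4*tariff - 3 = -23: tariff = (-23 + 3) / 4 = -5.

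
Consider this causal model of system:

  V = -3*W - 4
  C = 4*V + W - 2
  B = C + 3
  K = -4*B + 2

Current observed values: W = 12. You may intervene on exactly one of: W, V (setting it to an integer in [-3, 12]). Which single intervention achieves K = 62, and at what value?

set W = 0

Intervening on W: with other inputs at their observed values, K = 44*W + 62. Solving for 62 gives W = 0, within [-3, 12].
Intervening on V: K = -16*V - 50. Reaching 62 requires V = -7, outside [-3, 12].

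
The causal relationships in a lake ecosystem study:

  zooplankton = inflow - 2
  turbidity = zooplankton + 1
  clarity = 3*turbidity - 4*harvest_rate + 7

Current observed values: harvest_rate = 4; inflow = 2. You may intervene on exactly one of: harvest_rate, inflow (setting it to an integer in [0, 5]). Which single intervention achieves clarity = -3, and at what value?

set inflow = 3

Intervening on harvest_rate: clarity = -4*harvest_rate + 10. Reaching -3 requires harvest_rate = 13/4, not an integer.
Intervening on inflow: with other inputs at their observed values, clarity = 3*inflow - 12. Solving for -3 gives inflow = 3, within [0, 5].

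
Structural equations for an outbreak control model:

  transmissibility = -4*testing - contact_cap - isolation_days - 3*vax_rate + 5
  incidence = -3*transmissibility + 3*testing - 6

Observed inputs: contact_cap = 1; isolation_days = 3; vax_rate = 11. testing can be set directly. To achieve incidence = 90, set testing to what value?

Substituting into the transmissibility equation gives transmissibility = -4*testing - 32.
Substituting into the incidence equation gives incidence = 15*testing + 90.
Solve 15*testing + 90 = 90: testing = (90 - 90) / 15 = 0.

testing = 0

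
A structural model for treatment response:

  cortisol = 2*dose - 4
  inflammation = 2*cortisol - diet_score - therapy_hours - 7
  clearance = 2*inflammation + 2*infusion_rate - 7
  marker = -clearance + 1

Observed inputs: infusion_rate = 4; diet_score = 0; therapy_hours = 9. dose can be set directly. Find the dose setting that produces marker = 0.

dose = 6

Substituting into the inflammation equation gives inflammation = 4*dose - 24.
So clearance = 8*dose - 47.
Substituting into the marker equation gives marker = -8*dose + 48.
Solve -8*dose + 48 = 0: dose = (0 - 48) / -8 = 6.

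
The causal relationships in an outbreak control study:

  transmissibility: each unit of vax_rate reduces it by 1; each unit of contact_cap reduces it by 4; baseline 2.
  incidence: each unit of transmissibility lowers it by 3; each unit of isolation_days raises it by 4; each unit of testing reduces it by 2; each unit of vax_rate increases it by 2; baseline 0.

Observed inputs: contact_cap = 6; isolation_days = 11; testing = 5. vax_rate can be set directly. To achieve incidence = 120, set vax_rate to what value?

vax_rate = 4

Substituting into the transmissibility equation gives transmissibility = -vax_rate - 22.
incidence becomes 5*vax_rate + 100.
Solve 5*vax_rate + 100 = 120: vax_rate = (120 - 100) / 5 = 4.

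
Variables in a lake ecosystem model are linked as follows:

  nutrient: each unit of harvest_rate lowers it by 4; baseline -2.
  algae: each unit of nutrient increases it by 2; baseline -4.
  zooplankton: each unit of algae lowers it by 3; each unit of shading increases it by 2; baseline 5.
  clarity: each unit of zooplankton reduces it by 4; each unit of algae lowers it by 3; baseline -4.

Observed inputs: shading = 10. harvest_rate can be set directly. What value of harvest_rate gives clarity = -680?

Substituting into the algae equation gives algae = -8*harvest_rate - 8.
Substituting into the zooplankton equation gives zooplankton = 24*harvest_rate + 49.
clarity becomes -72*harvest_rate - 176.
Solve -72*harvest_rate - 176 = -680: harvest_rate = (-680 + 176) / -72 = 7.

harvest_rate = 7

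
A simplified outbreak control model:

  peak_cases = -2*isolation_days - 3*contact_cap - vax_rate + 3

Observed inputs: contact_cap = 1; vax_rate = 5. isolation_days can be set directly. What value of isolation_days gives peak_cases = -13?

Substituting into the peak_cases equation gives peak_cases = -2*isolation_days - 5.
Solve -2*isolation_days - 5 = -13: isolation_days = (-13 + 5) / -2 = 4.

isolation_days = 4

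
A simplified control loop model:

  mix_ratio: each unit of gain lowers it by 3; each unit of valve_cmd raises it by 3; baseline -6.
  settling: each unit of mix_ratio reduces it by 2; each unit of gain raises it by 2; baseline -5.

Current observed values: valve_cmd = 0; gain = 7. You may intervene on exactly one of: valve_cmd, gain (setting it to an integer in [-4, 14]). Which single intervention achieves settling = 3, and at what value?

set valve_cmd = 10

Intervening on valve_cmd: with other inputs at their observed values, settling = -6*valve_cmd + 63. Solving for 3 gives valve_cmd = 10, within [-4, 14].
Intervening on gain: settling = 8*gain + 7. Reaching 3 requires gain = -1/2, not an integer.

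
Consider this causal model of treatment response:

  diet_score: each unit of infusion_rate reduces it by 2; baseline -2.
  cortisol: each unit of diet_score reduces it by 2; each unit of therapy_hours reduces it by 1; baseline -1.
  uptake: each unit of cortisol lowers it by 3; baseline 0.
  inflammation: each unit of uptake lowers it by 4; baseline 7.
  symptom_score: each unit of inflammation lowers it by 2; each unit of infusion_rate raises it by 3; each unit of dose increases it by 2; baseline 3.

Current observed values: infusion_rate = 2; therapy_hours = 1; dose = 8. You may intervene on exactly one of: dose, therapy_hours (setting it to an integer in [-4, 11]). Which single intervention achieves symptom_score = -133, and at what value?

set therapy_hours = 5

Intervening on dose: symptom_score = 2*dose - 245. Reaching -133 requires dose = 56, outside [-4, 11].
Intervening on therapy_hours: with other inputs at their observed values, symptom_score = 24*therapy_hours - 253. Solving for -133 gives therapy_hours = 5, within [-4, 11].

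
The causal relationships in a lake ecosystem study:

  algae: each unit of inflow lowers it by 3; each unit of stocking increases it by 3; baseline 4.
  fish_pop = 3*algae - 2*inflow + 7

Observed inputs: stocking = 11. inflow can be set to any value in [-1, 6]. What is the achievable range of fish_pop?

52 to 129

Substituting into the algae equation gives algae = -3*inflow + 37.
So fish_pop = -11*inflow + 118.
Linear in inflow, so extremes are at the endpoints: inflow = -1 gives fish_pop = 129; inflow = 6 gives fish_pop = 52.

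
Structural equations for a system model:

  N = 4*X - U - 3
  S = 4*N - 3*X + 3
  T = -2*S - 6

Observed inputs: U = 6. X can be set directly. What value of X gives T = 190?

Substituting into the N equation gives N = 4*X - 9.
S becomes 13*X - 33.
Substituting into the T equation gives T = -26*X + 60.
Solve -26*X + 60 = 190: X = (190 - 60) / -26 = -5.

X = -5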